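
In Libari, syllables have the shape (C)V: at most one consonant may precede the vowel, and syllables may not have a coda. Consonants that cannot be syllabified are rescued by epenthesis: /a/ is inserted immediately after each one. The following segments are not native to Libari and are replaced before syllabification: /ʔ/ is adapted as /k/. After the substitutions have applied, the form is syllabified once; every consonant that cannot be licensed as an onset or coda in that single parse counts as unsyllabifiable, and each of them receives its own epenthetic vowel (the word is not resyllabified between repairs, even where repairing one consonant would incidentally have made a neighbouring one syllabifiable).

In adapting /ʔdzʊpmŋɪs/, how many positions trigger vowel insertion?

After substitution the input is /kdzʊpmŋɪs/.
The unsyllabifiable consonants are /k/, /d/, /p/, /m/, /s/; each receives one epenthetic vowel.

5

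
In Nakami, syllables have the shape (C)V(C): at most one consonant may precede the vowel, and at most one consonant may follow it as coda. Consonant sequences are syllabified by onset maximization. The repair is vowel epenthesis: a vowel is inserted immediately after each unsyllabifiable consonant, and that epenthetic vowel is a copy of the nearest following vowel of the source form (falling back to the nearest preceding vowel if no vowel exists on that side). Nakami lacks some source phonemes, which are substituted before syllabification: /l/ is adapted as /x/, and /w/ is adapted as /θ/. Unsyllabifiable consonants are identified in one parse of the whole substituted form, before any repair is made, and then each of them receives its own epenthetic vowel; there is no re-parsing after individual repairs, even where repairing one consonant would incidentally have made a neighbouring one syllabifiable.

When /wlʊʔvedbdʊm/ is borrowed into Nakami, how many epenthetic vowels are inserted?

2

After substitution the input is /θxʊʔvedbdʊm/.
The unsyllabifiable consonants are /θ/, /b/; each receives one epenthetic vowel.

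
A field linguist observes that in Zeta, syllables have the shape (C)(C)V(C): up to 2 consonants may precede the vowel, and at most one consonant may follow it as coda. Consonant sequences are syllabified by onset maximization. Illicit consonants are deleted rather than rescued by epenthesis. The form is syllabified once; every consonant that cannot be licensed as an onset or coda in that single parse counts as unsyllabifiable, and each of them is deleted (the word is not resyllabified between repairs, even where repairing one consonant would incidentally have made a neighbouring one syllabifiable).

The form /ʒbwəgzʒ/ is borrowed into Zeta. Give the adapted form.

The consonants /ʒ/, /z/, /ʒ/ cannot be parsed into a legal (C)(C)V(C) syllable (at most one coda consonant is licensed; onsets may contain at most 2 consonants).
Each unlicensed consonant is deleted: /ʒ/, /z/, /ʒ/.

bwəg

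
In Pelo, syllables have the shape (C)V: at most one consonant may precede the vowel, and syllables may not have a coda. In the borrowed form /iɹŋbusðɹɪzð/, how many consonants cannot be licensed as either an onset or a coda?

Under (C)V, the unsyllabifiable consonants are /ɹ/, /ŋ/, /s/, /ð/, /z/, /ð/ (no codas are permitted; onsets are limited to one consonant).

6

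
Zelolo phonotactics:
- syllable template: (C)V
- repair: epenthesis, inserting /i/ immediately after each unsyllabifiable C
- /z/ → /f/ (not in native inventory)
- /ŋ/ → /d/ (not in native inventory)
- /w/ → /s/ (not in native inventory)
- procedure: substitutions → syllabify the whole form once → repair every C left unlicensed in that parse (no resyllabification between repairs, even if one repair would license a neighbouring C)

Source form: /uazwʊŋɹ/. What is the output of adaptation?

uafisʊdiɹi

Substitution: /z/ → /f/, /w/ → /s/, /ŋ/ → /d/, giving /uafsʊdɹ/.
Under (C)V, the unsyllabifiable consonants are /f/, /d/, /ɹ/ (no codas are permitted; onsets are limited to one consonant).
Each unlicensed consonant becomes the onset of a new syllable: /f/ → /fi/, /d/ → /di/, /ɹ/ → /ɹi/.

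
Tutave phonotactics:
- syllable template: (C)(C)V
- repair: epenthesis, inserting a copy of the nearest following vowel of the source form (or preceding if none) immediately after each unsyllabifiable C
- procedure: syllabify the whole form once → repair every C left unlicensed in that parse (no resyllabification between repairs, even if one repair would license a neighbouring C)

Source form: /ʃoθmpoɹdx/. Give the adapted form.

ʃoθompoɹodoxo

Syllabifying with onset maximization leaves /θ/, /ɹ/, /d/, /x/ stranded (no codas are permitted; onsets may contain at most 2 consonants).
Inserting the epenthetic vowel yields /θ/ → /θo/, /ɹ/ → /ɹo/, /d/ → /do/, /x/ → /xo/.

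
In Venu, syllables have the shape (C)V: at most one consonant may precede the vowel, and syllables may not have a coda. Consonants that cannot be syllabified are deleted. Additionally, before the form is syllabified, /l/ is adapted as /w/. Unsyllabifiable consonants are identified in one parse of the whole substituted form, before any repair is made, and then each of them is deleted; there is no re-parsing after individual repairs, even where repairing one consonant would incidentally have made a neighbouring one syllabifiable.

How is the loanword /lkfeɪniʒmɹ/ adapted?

feɪni

Substitution: /l/ → /w/, giving /wkfeɪniʒmɹ/.
Syllabifying with onset maximization leaves /w/, /k/, /ʒ/, /m/, /ɹ/ stranded (no codas are permitted; onsets are limited to one consonant).
Each unlicensed consonant is deleted: /w/, /k/, /ʒ/, /m/, /ɹ/.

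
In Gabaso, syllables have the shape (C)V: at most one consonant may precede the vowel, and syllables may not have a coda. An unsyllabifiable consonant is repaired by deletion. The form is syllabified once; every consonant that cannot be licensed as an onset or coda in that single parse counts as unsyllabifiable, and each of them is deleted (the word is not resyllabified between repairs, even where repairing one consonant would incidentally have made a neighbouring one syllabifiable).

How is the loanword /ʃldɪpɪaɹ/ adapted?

The consonants /ʃ/, /l/, /ɹ/ cannot be parsed into a legal (C)V syllable (no codas are permitted; onsets are limited to one consonant).
Deleting the stranded consonants removes /ʃ/, /l/, /ɹ/.

dɪpɪa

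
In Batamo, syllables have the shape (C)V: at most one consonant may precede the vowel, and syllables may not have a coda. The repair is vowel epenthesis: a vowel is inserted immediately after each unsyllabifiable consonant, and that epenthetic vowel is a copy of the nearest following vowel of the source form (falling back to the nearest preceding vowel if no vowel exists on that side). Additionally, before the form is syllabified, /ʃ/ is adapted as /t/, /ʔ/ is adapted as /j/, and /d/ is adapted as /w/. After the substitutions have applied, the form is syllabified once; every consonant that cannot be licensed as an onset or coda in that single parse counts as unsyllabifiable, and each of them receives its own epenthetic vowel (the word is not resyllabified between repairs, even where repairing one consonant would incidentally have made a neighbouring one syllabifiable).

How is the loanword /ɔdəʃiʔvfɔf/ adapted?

Substitution: /d/ → /w/, /ʃ/ → /t/, /ʔ/ → /j/, giving /ɔwətijvfɔf/.
Syllabifying with onset maximization leaves /j/, /v/, /f/ stranded (no codas are permitted; onsets are limited to one consonant).
Each unlicensed consonant becomes the onset of a new syllable: /j/ → /jɔ/, /v/ → /vɔ/, /f/ → /fɔ/.

ɔwətijɔvɔfɔfɔ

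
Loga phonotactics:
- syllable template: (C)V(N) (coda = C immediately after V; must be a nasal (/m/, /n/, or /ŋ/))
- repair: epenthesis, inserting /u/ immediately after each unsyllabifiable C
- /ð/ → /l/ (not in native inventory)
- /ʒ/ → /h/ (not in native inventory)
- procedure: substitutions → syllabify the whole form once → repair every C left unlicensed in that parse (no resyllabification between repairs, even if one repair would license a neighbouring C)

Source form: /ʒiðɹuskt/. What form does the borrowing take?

hiluɹusukutu

Substitution: /ʒ/ → /h/, /ð/ → /l/, giving /hilɹuskt/.
Syllabifying with onset maximization leaves /l/, /s/, /k/, /t/ stranded (only a nasal (/m/, /n/, or /ŋ/) is licensed in coda position; onsets are limited to one consonant).
Inserting the epenthetic vowel yields /l/ → /lu/, /s/ → /su/, /k/ → /ku/, /t/ → /tu/.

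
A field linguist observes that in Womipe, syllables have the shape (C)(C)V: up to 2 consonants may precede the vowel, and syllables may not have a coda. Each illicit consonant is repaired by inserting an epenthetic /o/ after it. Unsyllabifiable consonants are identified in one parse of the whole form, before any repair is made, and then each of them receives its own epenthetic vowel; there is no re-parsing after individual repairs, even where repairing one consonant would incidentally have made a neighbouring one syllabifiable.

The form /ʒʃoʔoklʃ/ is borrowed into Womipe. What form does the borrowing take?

Under (C)(C)V, the unsyllabifiable consonants are /k/, /l/, /ʃ/ (no codas are permitted; onsets may contain at most 2 consonants).
Inserting the epenthetic vowel yields /k/ → /ko/, /l/ → /lo/, /ʃ/ → /ʃo/.

ʒʃoʔokoloʃo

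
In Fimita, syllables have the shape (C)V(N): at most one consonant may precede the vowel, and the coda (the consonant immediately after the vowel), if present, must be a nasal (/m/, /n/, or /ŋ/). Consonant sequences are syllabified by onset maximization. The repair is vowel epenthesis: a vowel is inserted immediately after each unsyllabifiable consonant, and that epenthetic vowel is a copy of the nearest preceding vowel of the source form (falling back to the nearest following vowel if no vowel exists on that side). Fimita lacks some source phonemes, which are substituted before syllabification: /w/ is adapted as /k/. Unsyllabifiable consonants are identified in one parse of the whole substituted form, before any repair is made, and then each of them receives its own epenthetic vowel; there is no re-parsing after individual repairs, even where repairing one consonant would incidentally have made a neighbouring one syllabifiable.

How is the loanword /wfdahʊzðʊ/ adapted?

Substitution: /w/ → /k/, giving /kfdahʊzðʊ/.
The consonants /k/, /f/, /z/ cannot be parsed into a legal (C)V(N) syllable (only a nasal (/m/, /n/, or /ŋ/) is licensed in coda position; onsets are limited to one consonant).
Epenthesis after each stranded consonant: /k/ → /ka/, /f/ → /fa/, /z/ → /zʊ/.

kafadahʊzʊðʊ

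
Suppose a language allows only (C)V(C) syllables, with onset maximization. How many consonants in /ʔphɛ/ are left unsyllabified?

2

Syllabifying with onset maximization leaves /ʔ/, /p/ stranded (at most one coda consonant is licensed; onsets are limited to one consonant).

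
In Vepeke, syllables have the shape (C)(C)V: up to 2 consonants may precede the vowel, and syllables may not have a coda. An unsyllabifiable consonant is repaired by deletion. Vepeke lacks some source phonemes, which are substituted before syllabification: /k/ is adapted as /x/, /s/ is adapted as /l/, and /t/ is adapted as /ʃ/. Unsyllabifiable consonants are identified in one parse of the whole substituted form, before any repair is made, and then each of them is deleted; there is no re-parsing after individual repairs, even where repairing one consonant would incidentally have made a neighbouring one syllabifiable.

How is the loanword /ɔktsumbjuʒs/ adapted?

ɔʃlubju

Substitution: /k/ → /x/, /t/ → /ʃ/, /s/ → /l/, giving /ɔxʃlumbjuʒl/.
Syllabifying with onset maximization leaves /x/, /m/, /ʒ/, /l/ stranded (no codas are permitted; onsets may contain at most 2 consonants).
Deletion applies to /x/, /m/, /ʒ/, /l/.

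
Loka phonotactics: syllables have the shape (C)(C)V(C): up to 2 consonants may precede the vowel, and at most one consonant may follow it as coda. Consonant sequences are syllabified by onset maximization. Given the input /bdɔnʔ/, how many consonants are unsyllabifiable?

Under (C)(C)V(C), the unsyllabifiable consonants are /ʔ/ (at most one coda consonant is licensed; onsets may contain at most 2 consonants).

1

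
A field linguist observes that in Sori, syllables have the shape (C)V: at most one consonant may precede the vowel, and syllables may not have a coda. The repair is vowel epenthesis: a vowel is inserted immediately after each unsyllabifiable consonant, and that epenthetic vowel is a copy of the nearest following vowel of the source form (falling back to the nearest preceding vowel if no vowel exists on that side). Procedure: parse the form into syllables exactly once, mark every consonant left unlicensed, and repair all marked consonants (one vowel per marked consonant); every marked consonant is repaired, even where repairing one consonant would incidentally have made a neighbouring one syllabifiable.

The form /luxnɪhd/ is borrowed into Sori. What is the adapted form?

Under (C)V, the unsyllabifiable consonants are /x/, /h/, /d/ (no codas are permitted; onsets are limited to one consonant).
Epenthesis after each stranded consonant: /x/ → /xɪ/, /h/ → /hɪ/, /d/ → /dɪ/.

luxɪnɪhɪdɪ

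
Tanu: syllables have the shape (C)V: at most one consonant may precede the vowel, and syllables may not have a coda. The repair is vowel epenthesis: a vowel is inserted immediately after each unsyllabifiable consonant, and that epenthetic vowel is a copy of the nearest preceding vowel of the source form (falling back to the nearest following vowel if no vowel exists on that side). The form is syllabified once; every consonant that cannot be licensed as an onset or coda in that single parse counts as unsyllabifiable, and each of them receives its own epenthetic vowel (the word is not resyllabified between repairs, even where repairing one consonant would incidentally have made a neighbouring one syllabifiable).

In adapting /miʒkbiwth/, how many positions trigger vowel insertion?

5

The unsyllabifiable consonants are /ʒ/, /k/, /w/, /t/, /h/; each receives one epenthetic vowel.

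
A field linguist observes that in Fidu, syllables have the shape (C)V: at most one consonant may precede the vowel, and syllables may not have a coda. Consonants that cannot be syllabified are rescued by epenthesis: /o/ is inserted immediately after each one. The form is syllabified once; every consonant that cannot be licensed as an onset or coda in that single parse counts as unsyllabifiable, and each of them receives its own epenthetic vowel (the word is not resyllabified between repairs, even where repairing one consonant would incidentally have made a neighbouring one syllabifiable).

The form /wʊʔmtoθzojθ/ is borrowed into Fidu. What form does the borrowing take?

wʊʔomotoθozojoθo

The consonants /ʔ/, /m/, /θ/, /j/, /θ/ cannot be parsed into a legal (C)V syllable (no codas are permitted; onsets are limited to one consonant).
Epenthesis after each stranded consonant: /ʔ/ → /ʔo/, /m/ → /mo/, /θ/ → /θo/, /j/ → /jo/, /θ/ → /θo/.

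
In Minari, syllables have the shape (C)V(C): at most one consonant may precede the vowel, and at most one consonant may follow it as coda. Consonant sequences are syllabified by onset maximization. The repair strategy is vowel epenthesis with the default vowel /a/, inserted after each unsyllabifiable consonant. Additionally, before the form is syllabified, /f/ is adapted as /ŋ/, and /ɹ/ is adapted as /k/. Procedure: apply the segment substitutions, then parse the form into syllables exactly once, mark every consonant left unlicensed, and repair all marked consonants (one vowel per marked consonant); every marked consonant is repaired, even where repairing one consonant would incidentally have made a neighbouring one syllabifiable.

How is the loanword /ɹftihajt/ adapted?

Substitution: /ɹ/ → /k/, /f/ → /ŋ/, giving /kŋtihajt/.
Syllabifying with onset maximization leaves /k/, /ŋ/, /t/ stranded (at most one coda consonant is licensed; onsets are limited to one consonant).
Epenthesis after each stranded consonant: /k/ → /ka/, /ŋ/ → /ŋa/, /t/ → /ta/.

kaŋatihajta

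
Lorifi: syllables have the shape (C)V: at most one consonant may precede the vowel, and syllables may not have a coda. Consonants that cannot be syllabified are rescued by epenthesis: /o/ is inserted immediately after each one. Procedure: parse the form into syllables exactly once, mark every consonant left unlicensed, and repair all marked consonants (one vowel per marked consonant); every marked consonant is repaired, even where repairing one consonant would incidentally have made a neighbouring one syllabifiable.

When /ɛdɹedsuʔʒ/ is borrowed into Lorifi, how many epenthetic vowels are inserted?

4

The unsyllabifiable consonants are /d/, /d/, /ʔ/, /ʒ/; each receives one epenthetic vowel.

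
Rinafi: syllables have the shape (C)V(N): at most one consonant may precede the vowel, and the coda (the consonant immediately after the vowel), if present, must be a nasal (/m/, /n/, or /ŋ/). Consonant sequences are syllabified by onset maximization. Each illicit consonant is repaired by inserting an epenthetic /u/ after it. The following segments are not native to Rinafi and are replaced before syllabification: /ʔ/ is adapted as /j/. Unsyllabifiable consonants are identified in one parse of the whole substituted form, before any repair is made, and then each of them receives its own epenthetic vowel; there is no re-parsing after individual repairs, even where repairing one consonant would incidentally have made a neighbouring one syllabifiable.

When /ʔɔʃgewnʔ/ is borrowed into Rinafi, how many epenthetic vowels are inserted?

4

After substitution the input is /jɔʃgewnj/.
The unsyllabifiable consonants are /ʃ/, /w/, /n/, /j/; each receives one epenthetic vowel.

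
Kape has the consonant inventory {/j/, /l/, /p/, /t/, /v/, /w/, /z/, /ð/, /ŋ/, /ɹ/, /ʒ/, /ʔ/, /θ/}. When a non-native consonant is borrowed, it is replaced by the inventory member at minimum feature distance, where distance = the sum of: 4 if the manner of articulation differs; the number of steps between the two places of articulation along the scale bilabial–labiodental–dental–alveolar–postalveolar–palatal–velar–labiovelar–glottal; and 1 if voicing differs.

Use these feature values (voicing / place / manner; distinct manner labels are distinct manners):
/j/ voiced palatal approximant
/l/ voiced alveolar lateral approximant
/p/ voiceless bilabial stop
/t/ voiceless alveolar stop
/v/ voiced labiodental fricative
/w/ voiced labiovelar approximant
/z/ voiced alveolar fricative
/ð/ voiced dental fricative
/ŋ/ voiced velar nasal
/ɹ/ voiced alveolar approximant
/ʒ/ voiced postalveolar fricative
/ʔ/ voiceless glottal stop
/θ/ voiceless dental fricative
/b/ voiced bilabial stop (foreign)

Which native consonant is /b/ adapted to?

/p/ is closest: same manner (stop), place distance 0 (bilabial→bilabial), voicing differs (+1); total 1. Next closest is /t/ at distance 4.

p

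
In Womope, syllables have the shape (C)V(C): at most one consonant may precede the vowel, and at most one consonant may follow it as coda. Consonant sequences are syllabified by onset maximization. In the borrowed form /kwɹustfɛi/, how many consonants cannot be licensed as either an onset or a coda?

The consonants /k/, /w/, /t/ cannot be parsed into a legal (C)V(C) syllable (at most one coda consonant is licensed; onsets are limited to one consonant).

3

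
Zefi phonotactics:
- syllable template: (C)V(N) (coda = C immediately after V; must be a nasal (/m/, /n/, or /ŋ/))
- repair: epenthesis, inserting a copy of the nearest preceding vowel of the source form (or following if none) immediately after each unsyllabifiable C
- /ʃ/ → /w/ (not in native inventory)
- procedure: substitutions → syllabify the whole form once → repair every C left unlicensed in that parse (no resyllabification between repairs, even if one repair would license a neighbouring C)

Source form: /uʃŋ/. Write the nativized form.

Substitution: /ʃ/ → /w/, giving /uwŋ/.
Under (C)V(N), the unsyllabifiable consonants are /w/, /ŋ/ (only a nasal (/m/, /n/, or /ŋ/) is licensed in coda position; onsets are limited to one consonant).
Epenthesis after each stranded consonant: /w/ → /wu/, /ŋ/ → /ŋu/.

uwuŋu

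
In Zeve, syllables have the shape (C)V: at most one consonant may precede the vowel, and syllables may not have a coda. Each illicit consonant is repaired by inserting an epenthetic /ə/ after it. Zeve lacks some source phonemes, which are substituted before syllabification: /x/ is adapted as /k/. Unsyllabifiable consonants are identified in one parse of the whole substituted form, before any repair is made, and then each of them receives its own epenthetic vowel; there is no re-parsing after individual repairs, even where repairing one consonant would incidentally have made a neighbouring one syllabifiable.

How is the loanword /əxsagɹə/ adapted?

Substitution: /x/ → /k/, giving /əksagɹə/.
Under (C)V, the unsyllabifiable consonants are /k/, /g/ (no codas are permitted; onsets are limited to one consonant).
Epenthesis after each stranded consonant: /k/ → /kə/, /g/ → /gə/.

əkəsagəɹə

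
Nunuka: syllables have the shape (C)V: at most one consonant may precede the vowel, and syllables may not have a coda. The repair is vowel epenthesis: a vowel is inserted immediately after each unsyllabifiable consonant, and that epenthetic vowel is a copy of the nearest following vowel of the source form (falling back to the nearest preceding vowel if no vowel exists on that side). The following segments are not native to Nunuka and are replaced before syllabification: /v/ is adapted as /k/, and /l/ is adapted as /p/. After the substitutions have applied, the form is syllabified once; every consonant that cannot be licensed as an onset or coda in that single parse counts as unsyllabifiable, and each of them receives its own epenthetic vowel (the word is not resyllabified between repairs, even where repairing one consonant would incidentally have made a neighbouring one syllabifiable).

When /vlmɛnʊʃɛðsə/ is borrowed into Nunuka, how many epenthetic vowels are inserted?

3

After substitution the input is /kpmɛnʊʃɛðsə/.
The unsyllabifiable consonants are /k/, /p/, /ð/; each receives one epenthetic vowel.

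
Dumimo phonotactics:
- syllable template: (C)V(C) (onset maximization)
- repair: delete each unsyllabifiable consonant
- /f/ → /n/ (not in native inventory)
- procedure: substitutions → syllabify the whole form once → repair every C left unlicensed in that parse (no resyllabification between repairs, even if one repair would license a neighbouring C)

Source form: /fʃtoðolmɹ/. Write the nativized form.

Substitution: /f/ → /n/, giving /nʃtoðolmɹ/.
The consonants /n/, /ʃ/, /m/, /ɹ/ cannot be parsed into a legal (C)V(C) syllable (at most one coda consonant is licensed; onsets are limited to one consonant).
Deletion applies to /n/, /ʃ/, /m/, /ɹ/.

toðol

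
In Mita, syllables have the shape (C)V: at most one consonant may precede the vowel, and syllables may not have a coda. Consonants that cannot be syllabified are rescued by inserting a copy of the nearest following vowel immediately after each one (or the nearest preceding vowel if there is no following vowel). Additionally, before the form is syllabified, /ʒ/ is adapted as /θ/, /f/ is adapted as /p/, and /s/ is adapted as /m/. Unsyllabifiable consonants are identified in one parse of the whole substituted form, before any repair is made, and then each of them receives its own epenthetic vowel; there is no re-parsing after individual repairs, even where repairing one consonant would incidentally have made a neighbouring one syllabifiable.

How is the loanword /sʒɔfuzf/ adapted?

Substitution: /s/ → /m/, /ʒ/ → /θ/, /f/ → /p/, giving /mθɔpuzp/.
The consonants /m/, /z/, /p/ cannot be parsed into a legal (C)V syllable (no codas are permitted; onsets are limited to one consonant).
Each unlicensed consonant becomes the onset of a new syllable: /m/ → /mɔ/, /z/ → /zu/, /p/ → /pu/.

mɔθɔpuzupu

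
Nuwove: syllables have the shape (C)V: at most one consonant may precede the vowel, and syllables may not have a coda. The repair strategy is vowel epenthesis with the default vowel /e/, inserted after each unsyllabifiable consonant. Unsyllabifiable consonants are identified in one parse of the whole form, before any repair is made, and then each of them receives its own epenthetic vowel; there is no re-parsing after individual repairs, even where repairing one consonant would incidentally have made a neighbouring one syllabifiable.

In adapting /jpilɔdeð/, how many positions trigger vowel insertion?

2

The unsyllabifiable consonants are /j/, /ð/; each receives one epenthetic vowel.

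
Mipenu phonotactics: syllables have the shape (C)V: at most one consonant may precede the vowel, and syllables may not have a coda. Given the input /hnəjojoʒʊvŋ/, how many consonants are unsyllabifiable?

3

Syllabifying with onset maximization leaves /h/, /v/, /ŋ/ stranded (no codas are permitted; onsets are limited to one consonant).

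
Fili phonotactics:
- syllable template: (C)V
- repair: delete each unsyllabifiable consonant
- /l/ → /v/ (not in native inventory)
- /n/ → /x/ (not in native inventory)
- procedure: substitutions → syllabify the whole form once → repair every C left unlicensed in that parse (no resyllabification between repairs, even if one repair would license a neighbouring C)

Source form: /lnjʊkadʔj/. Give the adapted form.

jʊka

Substitution: /l/ → /v/, /n/ → /x/, giving /vxjʊkadʔj/.
Under (C)V, the unsyllabifiable consonants are /v/, /x/, /d/, /ʔ/, /j/ (no codas are permitted; onsets are limited to one consonant).
Deletion applies to /v/, /x/, /d/, /ʔ/, /j/.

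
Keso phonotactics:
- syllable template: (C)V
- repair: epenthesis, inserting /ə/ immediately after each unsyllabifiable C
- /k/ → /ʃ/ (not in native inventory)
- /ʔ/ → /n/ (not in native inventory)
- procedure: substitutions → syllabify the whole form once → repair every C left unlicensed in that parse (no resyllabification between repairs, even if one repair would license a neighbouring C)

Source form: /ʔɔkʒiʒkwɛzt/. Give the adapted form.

Substitution: /ʔ/ → /n/, /k/ → /ʃ/, giving /nɔʃʒiʒʃwɛzt/.
Under (C)V, the unsyllabifiable consonants are /ʃ/, /ʒ/, /ʃ/, /z/, /t/ (no codas are permitted; onsets are limited to one consonant).
Epenthesis after each stranded consonant: /ʃ/ → /ʃə/, /ʒ/ → /ʒə/, /ʃ/ → /ʃə/, /z/ → /zə/, /t/ → /tə/.

nɔʃəʒiʒəʃəwɛzətə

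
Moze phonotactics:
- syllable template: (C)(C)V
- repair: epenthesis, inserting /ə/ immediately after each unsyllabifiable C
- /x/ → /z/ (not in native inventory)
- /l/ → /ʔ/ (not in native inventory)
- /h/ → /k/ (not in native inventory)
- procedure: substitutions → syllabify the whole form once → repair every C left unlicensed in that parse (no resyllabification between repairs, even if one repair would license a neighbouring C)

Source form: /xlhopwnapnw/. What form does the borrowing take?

Substitution: /x/ → /z/, /l/ → /ʔ/, /h/ → /k/, giving /zʔkopwnapnw/.
Syllabifying with onset maximization leaves /z/, /p/, /p/, /n/, /w/ stranded (no codas are permitted; onsets may contain at most 2 consonants).
Each unlicensed consonant becomes the onset of a new syllable: /z/ → /zə/, /p/ → /pə/, /p/ → /pə/, /n/ → /nə/, /w/ → /wə/.

zəʔkopəwnapənəwə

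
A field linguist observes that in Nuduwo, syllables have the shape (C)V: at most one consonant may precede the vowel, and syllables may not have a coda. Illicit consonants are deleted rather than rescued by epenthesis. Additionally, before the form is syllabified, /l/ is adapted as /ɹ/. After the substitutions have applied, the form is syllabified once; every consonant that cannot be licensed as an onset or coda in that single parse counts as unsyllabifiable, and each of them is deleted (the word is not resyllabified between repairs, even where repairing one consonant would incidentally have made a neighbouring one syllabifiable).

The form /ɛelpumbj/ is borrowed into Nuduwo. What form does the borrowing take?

ɛepu

Substitution: /l/ → /ɹ/, giving /ɛeɹpumbj/.
Syllabifying with onset maximization leaves /ɹ/, /m/, /b/, /j/ stranded (no codas are permitted; onsets are limited to one consonant).
Deleting the stranded consonants removes /ɹ/, /m/, /b/, /j/.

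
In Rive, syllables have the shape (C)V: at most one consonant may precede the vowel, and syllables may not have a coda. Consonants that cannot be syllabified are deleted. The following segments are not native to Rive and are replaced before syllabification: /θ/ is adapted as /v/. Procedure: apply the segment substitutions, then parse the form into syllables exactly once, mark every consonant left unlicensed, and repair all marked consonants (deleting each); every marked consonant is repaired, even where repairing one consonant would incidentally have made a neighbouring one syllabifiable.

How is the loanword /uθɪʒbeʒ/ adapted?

uvɪbe

Substitution: /θ/ → /v/, giving /uvɪʒbeʒ/.
Syllabifying with onset maximization leaves /ʒ/, /ʒ/ stranded (no codas are permitted; onsets are limited to one consonant).
Each unlicensed consonant is deleted: /ʒ/, /ʒ/.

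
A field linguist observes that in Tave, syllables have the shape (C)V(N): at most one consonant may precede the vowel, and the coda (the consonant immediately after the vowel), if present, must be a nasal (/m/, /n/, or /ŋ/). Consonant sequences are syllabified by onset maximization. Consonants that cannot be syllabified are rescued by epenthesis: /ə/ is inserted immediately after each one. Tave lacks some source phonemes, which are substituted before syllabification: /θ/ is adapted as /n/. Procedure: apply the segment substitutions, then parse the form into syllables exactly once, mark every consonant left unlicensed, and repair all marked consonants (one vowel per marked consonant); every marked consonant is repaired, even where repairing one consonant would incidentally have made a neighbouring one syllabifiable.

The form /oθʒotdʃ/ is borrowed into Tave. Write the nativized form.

onʒotədəʃə

Substitution: /θ/ → /n/, giving /onʒotdʃ/.
Syllabifying with onset maximization leaves /t/, /d/, /ʃ/ stranded (only a nasal (/m/, /n/, or /ŋ/) is licensed in coda position; onsets are limited to one consonant).
Inserting the epenthetic vowel yields /t/ → /tə/, /d/ → /də/, /ʃ/ → /ʃə/.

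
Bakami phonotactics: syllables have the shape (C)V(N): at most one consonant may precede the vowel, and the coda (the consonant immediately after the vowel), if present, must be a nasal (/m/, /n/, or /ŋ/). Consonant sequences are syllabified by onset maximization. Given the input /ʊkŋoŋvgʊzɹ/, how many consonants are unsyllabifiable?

4

Syllabifying with onset maximization leaves /k/, /v/, /z/, /ɹ/ stranded (only a nasal (/m/, /n/, or /ŋ/) is licensed in coda position; onsets are limited to one consonant).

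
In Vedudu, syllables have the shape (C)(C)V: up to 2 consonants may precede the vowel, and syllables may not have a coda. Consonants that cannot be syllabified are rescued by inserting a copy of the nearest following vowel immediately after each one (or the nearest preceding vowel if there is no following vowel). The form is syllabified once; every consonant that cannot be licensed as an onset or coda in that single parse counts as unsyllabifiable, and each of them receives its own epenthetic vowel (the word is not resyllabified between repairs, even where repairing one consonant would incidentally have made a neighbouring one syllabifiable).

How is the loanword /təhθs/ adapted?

Under (C)(C)V, the unsyllabifiable consonants are /h/, /θ/, /s/ (no codas are permitted; onsets may contain at most 2 consonants).
Inserting the epenthetic vowel yields /h/ → /hə/, /θ/ → /θə/, /s/ → /sə/.

təhəθəsə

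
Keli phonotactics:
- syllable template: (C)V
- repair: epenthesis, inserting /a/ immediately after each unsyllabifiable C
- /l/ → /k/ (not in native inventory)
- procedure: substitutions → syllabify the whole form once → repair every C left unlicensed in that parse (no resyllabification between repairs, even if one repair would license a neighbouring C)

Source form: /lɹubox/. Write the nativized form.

kaɹuboxa

Substitution: /l/ → /k/, giving /kɹubox/.
Under (C)V, the unsyllabifiable consonants are /k/, /x/ (no codas are permitted; onsets are limited to one consonant).
Each unlicensed consonant becomes the onset of a new syllable: /k/ → /ka/, /x/ → /xa/.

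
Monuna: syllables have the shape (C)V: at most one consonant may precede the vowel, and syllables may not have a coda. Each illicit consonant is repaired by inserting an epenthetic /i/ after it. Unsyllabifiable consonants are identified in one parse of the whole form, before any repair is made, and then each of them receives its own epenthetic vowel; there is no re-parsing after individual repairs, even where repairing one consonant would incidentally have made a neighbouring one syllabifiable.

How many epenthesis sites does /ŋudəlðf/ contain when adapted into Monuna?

The unsyllabifiable consonants are /l/, /ð/, /f/; each receives one epenthetic vowel.

3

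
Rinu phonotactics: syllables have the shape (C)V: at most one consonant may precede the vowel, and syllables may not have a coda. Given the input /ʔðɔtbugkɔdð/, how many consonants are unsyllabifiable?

5

The consonants /ʔ/, /t/, /g/, /d/, /ð/ cannot be parsed into a legal (C)V syllable (no codas are permitted; onsets are limited to one consonant).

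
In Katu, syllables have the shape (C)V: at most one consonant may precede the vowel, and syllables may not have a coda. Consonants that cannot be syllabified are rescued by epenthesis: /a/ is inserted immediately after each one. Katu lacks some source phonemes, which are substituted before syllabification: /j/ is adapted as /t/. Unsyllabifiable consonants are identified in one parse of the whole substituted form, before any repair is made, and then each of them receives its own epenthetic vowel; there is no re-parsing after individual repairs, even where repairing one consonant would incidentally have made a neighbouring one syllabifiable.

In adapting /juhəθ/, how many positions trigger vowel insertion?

1

After substitution the input is /tuhəθ/.
The unsyllabifiable consonants are /θ/; each receives one epenthetic vowel.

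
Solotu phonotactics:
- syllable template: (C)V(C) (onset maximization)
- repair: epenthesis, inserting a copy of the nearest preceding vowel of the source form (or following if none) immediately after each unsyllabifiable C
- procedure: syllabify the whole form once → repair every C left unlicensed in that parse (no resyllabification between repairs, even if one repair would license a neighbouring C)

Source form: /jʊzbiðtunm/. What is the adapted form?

jʊzbiðtunmu

Under (C)V(C), the unsyllabifiable consonants are /m/ (at most one coda consonant is licensed; onsets are limited to one consonant).
Each unlicensed consonant becomes the onset of a new syllable: /m/ → /mu/.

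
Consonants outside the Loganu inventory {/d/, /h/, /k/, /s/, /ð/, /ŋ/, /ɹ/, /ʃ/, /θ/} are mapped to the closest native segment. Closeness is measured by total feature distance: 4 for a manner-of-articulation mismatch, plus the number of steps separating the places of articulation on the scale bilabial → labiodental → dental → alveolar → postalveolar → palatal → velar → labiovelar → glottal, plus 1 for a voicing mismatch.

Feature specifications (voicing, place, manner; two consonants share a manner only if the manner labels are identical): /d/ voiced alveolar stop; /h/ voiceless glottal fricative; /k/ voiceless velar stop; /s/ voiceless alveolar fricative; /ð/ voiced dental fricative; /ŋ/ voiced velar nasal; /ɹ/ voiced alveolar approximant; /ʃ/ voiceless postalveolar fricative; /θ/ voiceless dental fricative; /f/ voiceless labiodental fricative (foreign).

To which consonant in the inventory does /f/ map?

θ

/θ/ is closest: same manner (fricative), place distance 1 (labiodental→dental), same voicing; total 1. Next closest is /s/ at distance 2.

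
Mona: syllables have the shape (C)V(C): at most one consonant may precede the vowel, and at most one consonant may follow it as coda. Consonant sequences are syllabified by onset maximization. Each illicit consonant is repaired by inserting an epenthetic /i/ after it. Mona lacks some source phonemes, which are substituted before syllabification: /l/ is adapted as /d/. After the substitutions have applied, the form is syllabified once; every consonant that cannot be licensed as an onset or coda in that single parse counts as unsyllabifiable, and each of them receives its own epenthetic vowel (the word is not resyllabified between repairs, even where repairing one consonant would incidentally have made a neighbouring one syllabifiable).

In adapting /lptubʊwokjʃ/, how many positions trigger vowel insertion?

After substitution the input is /dptubʊwokjʃ/.
The unsyllabifiable consonants are /d/, /p/, /j/, /ʃ/; each receives one epenthetic vowel.

4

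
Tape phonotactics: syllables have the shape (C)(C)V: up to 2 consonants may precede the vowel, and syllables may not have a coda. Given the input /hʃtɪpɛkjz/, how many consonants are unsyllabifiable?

4

The consonants /h/, /k/, /j/, /z/ cannot be parsed into a legal (C)(C)V syllable (no codas are permitted; onsets may contain at most 2 consonants).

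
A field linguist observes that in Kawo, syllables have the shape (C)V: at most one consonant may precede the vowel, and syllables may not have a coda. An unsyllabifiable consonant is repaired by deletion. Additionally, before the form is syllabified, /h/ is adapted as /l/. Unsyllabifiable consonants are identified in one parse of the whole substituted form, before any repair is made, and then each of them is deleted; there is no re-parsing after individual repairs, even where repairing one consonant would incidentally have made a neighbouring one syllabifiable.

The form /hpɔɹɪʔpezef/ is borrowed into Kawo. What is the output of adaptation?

pɔɹɪpeze

Substitution: /h/ → /l/, giving /lpɔɹɪʔpezef/.
Under (C)V, the unsyllabifiable consonants are /l/, /ʔ/, /f/ (no codas are permitted; onsets are limited to one consonant).
Deleting the stranded consonants removes /l/, /ʔ/, /f/.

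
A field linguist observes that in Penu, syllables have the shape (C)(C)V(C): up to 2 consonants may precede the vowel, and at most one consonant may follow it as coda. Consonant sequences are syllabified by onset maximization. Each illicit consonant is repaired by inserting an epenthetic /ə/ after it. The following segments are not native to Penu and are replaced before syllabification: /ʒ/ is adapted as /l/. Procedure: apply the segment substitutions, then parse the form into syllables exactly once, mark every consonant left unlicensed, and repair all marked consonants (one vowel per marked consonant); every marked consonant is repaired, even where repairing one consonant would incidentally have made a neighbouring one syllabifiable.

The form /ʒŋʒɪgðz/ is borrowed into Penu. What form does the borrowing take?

Substitution: /ʒ/ → /l/, giving /lŋlɪgðz/.
Under (C)(C)V(C), the unsyllabifiable consonants are /l/, /ð/, /z/ (at most one coda consonant is licensed; onsets may contain at most 2 consonants).
Each unlicensed consonant becomes the onset of a new syllable: /l/ → /lə/, /ð/ → /ðə/, /z/ → /zə/.

ləŋlɪgðəzə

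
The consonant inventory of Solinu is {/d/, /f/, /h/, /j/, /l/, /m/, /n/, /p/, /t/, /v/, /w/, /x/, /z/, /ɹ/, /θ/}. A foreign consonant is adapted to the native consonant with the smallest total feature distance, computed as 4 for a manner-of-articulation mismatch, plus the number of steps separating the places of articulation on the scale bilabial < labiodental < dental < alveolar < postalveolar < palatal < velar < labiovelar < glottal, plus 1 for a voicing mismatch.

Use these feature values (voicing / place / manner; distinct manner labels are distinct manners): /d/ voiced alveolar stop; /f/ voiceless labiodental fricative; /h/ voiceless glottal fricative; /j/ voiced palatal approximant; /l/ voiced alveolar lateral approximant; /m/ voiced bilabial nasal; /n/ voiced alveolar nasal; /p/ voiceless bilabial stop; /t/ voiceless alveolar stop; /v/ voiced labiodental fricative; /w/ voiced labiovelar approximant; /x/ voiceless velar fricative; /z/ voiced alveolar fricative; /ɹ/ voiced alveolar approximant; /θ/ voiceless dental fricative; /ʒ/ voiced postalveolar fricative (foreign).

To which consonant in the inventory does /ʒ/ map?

/z/ is closest: same manner (fricative), place distance 1 (postalveolar→alveolar), same voicing; total 1. Next closest is /v/ at distance 3.

z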